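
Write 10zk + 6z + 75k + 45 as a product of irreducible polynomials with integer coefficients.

(2z + 15)(5k + 3)

Group as (10zk + 6z) + (75k + 45) = 2z(5k + 3) + 15(5k + 3).
Both groups share the factor (5k + 3).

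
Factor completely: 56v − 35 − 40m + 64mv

Group as (64mv − 40m) + (56v − 35) = 8m(8v − 5) + 7(8v − 5).
Both groups share the factor (8v − 5).

(8m + 7)(8v − 5)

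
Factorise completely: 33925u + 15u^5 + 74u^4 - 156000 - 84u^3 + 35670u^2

Testing divisors of the constant over divisors of the leading coefficient, u = -13/5 is a root, giving the factor (5u + 13) and quotient 3u^4 + 7u^3 - 35u^2 + 7225u - 12000.
Continuing, u = -15 is a root, giving the factor (u + 15) and quotient 3u^3 - 38u^2 + 535u - 800.
Then u = 5/3 is a root, so (3u - 5) is a factor; dividing leaves u^2 - 11u + 160.
The quadratic u^2 - 11u + 160 has discriminant -519 < 0 and is irreducible over ℤ.

(3u - 5)(5u + 13)(u + 15)(u^2 - 11u + 160)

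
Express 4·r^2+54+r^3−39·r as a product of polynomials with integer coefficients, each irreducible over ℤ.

By the rational root theorem, r = 3 is a root, so (r−3) divides it; the quotient is r^2+7·r−18.
The remaining quadratic factors as (r−2)(r+9).

(r+9)·(r−2)·(r−3)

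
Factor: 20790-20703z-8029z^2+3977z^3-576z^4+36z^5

(6z+11)(6z-5)(z-6)(z^2-11z+63)

Among the possible rational roots, z = 6 is a root, giving the factor (z-6) and quotient 36z^4-360z^3+1817z^2+2873z-3465.
Continuing, z = 5/6 is a root, giving the factor (6z-5) and quotient 6z^3-55z^2+257z+693.
Continuing, z = -11/6 is a root, so (6z+11) is a factor; dividing leaves z^2-11z+63.
The quadratic z^2-11z+63 has discriminant -131 < 0 and is irreducible over ℤ.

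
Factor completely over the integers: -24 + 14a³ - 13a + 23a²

(2a + 3)(7a + 8)(a - 1)

By the rational root theorem, a = -8/7 is a root, so (7a + 8) divides it; the quotient is 2a² + a - 3.
The remaining quadratic factors as (a - 1)(2a + 3).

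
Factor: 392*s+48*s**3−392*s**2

Pull out the common factor 8*s, then factor the remaining trinomial.

8*s*(6*s−7)*(s−7)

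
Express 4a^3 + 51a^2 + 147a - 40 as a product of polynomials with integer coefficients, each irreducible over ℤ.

Trying the rational-root candidates, a = 1/4 is a root, giving the factor (4a - 1) and quotient a^2 + 13a + 40.
The remaining quadratic factors as (a + 8)(a + 5).

(4a - 1)(a + 5)(a + 8)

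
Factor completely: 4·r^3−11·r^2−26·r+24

Trying the rational-root candidates, r = 3/4 is a root, so (4·r−3) divides it; the quotient is r^2−2·r−8.
The remaining quadratic factors as (r+2)(r−4).

(4·r−3)·(r+2)·(r−4)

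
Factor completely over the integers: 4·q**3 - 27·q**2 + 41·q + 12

(4·q + 1)·(q - 3)·(q - 4)

Trying the rational-root candidates, q = 4 is a root, so (q - 4) is a factor; dividing leaves 4·q**2 - 11·q - 3.
The remaining quadratic factors as (q - 3)(4·q + 1).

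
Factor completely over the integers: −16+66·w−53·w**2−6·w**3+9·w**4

(3·w+8)·(3·w−1)·(w−1)·(w−2)

By the rational root theorem, w = 1 is a root, so (w−1) is a factor; dividing leaves 9·w**3+3·w**2−50·w+16.
Continuing, w = 2 is a root, so (w−2) is a factor; dividing leaves 9·w**2+21·w−8.
The remaining quadratic factors as (3·w+8)(3·w−1).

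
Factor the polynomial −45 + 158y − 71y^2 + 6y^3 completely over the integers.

By the rational root theorem, y = 9 is a root, giving the factor (y − 9) and quotient 6y^2 − 17y + 5.
The remaining quadratic factors as (2y − 5)(3y − 1).

(2y − 5)(3y − 1)(y − 9)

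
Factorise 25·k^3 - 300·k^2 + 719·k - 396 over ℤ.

Among the possible rational roots, k = 4/5 is a root, so (5·k - 4) divides it; the quotient is 5·k^2 - 56·k + 99.
The remaining quadratic factors as (5·k - 11)(k - 9).

(5·k - 11)·(5·k - 4)·(k - 9)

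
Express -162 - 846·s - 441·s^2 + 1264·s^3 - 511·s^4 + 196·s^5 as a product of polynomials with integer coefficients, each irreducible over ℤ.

(4·s + 1)·(7·s + 3)·(7·s - 9)·(s^2 - 2·s + 6)

Trying the rational-root candidates, s = -1/4 is a root, so (4·s + 1) divides it; the quotient is 49·s^4 - 140·s^3 + 351·s^2 - 198·s - 162.
Continuing, s = 9/7 is a root, so (7·s - 9) divides it; the quotient is 7·s^3 - 11·s^2 + 36·s + 18.
Then s = -3/7 is a root, so (7·s + 3) divides it; the quotient is s^2 - 2·s + 6.
The quadratic s^2 - 2·s + 6 has discriminant -20 < 0 and is irreducible over ℤ.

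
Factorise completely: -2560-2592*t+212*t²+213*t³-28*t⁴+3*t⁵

(3*t+8)*(t+1)*(t-4)*(t²-9*t+80)

Among the possible rational roots, t = -1 is a root, so (t+1) is a factor; dividing leaves 3*t⁴-31*t³+244*t²-32*t-2560.
Continuing, t = 4 is a root, so (t-4) divides it; the quotient is 3*t³-19*t²+168*t+640.
Next, t = -8/3 is a root, giving the factor (3*t+8) and quotient t²-9*t+80.
The quadratic t²-9*t+80 has discriminant -239 < 0 and is irreducible over ℤ.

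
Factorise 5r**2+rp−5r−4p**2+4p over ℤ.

Group: 5r(r+p−1) − 4p(r+p−1); both groups contain (r+p−1).

(5r−4p)(r+p−1)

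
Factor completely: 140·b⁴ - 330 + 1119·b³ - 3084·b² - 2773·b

Among the possible rational roots, b = -10 is a root, giving the factor (b + 10) and quotient 140·b³ - 281·b² - 274·b - 33.
Continuing, b = 11/4 is a root, giving the factor (4·b - 11) and quotient 35·b² + 26·b + 3.
The remaining quadratic factors as (5·b + 3)(7·b + 1).

(4·b - 11)·(5·b + 3)·(7·b + 1)·(b + 10)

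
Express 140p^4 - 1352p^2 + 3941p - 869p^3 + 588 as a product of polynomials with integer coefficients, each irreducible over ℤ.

Trying the rational-root candidates, p = 7 is a root, so (p - 7) is a factor; dividing leaves 140p^3 + 111p^2 - 575p - 84.
Then p = -12/5 is a root, so (5p + 12) divides it; the quotient is 28p^2 - 45p - 7.
The remaining quadratic factors as (7p + 1)(4p - 7).

(4p - 7)(5p + 12)(7p + 1)(p - 7)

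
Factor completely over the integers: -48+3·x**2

Pull out the common factor 3; x**2-16 is a difference of squares.

3·(x+4)·(x-4)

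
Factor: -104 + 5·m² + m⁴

Substitute u = m² to get a quadratic in u, then factor.
m² - 8 is irreducible over ℤ (8 is not a perfect square).
m² + 13 is irreducible over ℤ (always positive, so no real roots).

(m² + 13)·(m² - 8)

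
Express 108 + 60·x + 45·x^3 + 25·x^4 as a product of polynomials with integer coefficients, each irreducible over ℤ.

(5·x + 9)·(5·x^3 + 12)

Group as (25·x^4 + 60·x) + (45·x^3 + 108) = 5·x·(5·x^3 + 12) + 9·(5·x^3 + 12).
Both groups share the factor (5·x^3 + 12).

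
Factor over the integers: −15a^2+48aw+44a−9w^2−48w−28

Group: −a(15a−3w−14) + (3w+2)(15a−3w−14); both groups contain (15a−3w−14).

−(15a−3w−14)(a−3w−2)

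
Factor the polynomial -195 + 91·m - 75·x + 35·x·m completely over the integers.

Group as (35·x·m - 75·x) + (91·m - 195) = 5·x·(7·m - 15) + 13·(7·m - 15).
Both groups share the factor (7·m - 15).

(5·x + 13)·(7·m - 15)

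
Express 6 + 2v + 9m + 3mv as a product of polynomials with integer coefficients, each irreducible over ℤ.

(3m + 2)(v + 3)

Group as (3mv + 9m) + (2v + 6) = 3m(v + 3) + 2(v + 3).
Both groups share the factor (v + 3).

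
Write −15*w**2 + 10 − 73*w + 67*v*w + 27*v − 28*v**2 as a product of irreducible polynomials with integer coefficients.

Group: −4*v*(7*v − 15*w + 2) + (w + 5)*(7*v − 15*w + 2); both groups contain (7*v − 15*w + 2).

−(4*v − w − 5)*(7*v − 15*w + 2)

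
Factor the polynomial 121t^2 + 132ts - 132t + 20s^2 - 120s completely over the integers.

(11t + 10s)(11t + 2s - 12)

Group: 11t(11t + 2s - 12) + 10s(11t + 2s - 12); both groups contain (11t + 2s - 12).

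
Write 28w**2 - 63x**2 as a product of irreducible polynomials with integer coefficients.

Pull out the common factor 7; 4w**2 - 9x**2 is a difference of squares.

7(2w + 3x)(2w - 3x)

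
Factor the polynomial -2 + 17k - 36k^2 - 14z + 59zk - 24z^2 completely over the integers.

Group: -3z(8z - 9k + 2) + (4k - 1)(8z - 9k + 2); both groups contain (8z - 9k + 2).

-(3z - 4k + 1)(8z - 9k + 2)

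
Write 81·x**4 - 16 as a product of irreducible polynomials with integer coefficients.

(3·x + 2)·(3·x - 2)·(9·x**2 + 4)

Difference of squares twice: with A = 3·x and B = 2, A⁴ − B⁴ = (A² − B²)(A² + B²), and A² − B² factors again.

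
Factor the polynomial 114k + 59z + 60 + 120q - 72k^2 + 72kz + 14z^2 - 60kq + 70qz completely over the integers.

-(12k + 10q + 2z + 5)(6k - 7z - 12)

Group: -6k(12k + 10q + 2z + 5) + (7z + 12)(12k + 10q + 2z + 5); both groups contain (12k + 10q + 2z + 5).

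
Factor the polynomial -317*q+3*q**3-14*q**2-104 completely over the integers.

(3*q+1)*(q+8)*(q-13)

Among the possible rational roots, q = -8 is a root, so (q+8) divides it; the quotient is 3*q**2-38*q-13.
The remaining quadratic factors as (q-13)(3*q+1).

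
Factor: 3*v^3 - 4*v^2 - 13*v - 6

Testing divisors of the constant over divisors of the leading coefficient, v = 3 is a root, so (v - 3) divides it; the quotient is 3*v^2 + 5*v + 2.
The remaining quadratic factors as (3*v + 2)(v + 1).

(3*v + 2)*(v + 1)*(v - 3)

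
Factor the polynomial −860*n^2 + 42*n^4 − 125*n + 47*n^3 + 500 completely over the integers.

Among the possible rational roots, n = 5/7 is a root, giving the factor (7*n − 5) and quotient 6*n^3 + 11*n^2 − 115*n − 100.
Then n = −5 is a root, so (n + 5) divides it; the quotient is 6*n^2 − 19*n − 20.
The remaining quadratic factors as (6*n + 5)(n − 4).

(6*n + 5)*(7*n − 5)*(n + 5)*(n − 4)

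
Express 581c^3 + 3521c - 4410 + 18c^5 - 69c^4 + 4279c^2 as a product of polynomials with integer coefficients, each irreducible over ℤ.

(2c + 5)(3c + 7)(3c - 2)(c^2 - 8c + 63)

By the rational root theorem, c = -7/3 is a root, so (3c + 7) is a factor; dividing leaves 6c^4 - 37c^3 + 280c^2 + 773c - 630.
Then c = 2/3 is a root, so (3c - 2) divides it; the quotient is 2c^3 - 11c^2 + 86c + 315.
Next, c = -5/2 is a root, so (2c + 5) is a factor; dividing leaves c^2 - 8c + 63.
The quadratic c^2 - 8c + 63 has discriminant -188 < 0 and is irreducible over ℤ.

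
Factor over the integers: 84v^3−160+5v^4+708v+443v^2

(5v−1)(v+4)(v+5)(v+8)

By the rational root theorem, v = −5 is a root, giving the factor (v+5) and quotient 5v^3+59v^2+148v−32.
Continuing, v = 1/5 is a root, giving the factor (5v−1) and quotient v^2+12v+32.
The remaining quadratic factors as (v+4)(v+8).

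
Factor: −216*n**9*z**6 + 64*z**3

−8*z**3*(3*n**3*z − 2)*(9*n**6*z**2 + 6*n**3*z + 4)

Factor out 8*z**3 first: what remains is −27*n**9*z**3 + 8.
Recognize a difference of cubes with the parts 2 and 3*n**3*z.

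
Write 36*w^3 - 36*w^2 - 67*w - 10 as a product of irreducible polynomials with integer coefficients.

By the rational root theorem, w = -5/6 is a root, giving the factor (6*w + 5) and quotient 6*w^2 - 11*w - 2.
The remaining quadratic factors as (w - 2)(6*w + 1).

(6*w + 1)*(6*w + 5)*(w - 2)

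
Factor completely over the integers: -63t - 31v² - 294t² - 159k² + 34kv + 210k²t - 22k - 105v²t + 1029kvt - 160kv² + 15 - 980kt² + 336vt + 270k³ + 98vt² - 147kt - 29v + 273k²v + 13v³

Group: 9k(30k² - 13kv + 70kt - k + v² - 7vt - 2v + 21t - 3) + (13v - 14t - 5)(30k² - 13kv + 70kt - k + v² - 7vt - 2v + 21t - 3); both groups contain (30k² - 13kv + 70kt - k + v² - 7vt - 2v + 21t - 3), so (9k + 13v - 14t - 5) is a factor with cofactor 30k² - 13kv + 70kt - k + v² - 7vt - 2v + 21t - 3.
The cofactor groups again: 30k² - 13kv + 70kt - k + v² - 7vt - 2v + 21t - 3 = 10k(3k - v + 7t - 1) + (-v + 3)(3k - v + 7t - 1); both groups contain (3k - v + 7t - 1), giving (10k - v + 3)(3k - v + 7t - 1).

(10k - v + 3)(3k - v + 7t - 1)(9k + 13v - 14t - 5)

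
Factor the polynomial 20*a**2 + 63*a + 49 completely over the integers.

(4*a + 7)*(5*a + 7)

Need a pair with product 20·49 = 980 and sum 63: that's 28 and 35.
Split the middle term: 20*a**2 + 28*a + 35*a + 49 = 4*a*(5*a + 7) + 7*(5*a + 7).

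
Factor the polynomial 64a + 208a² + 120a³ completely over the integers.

Pull out the common factor 8a, then factor the remaining trinomial.

8a(3a + 4)(5a + 2)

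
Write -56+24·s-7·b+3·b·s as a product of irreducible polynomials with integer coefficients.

(3·s-7)·(b+8)

Group as (3·b·s-7·b) + (24·s-56) = b·(3·s-7) + 8·(3·s-7).
Both groups share the factor (3·s-7).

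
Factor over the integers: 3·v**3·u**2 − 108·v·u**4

3·u**2·v·(v − 6·u)·(v + 6·u)

Factor out 3·v·u**2, leaving v**2 − 36·u**2, which is a difference of two squares.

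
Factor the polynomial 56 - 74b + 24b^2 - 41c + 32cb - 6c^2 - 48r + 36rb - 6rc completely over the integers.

-(c - 6b + 8)(6r + 6c + 4b - 7)

Group: -c(6r + 6c + 4b - 7) + (6b - 8)(6r + 6c + 4b - 7); both groups contain (6r + 6c + 4b - 7).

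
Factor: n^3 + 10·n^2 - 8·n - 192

(n + 6)·(n + 8)·(n - 4)

Testing divisors of the constant over divisors of the leading coefficient, n = 4 is a root, giving the factor (n - 4) and quotient n^2 + 14·n + 48.
The remaining quadratic factors as (n + 6)(n + 8).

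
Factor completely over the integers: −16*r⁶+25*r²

Pull out the common factor r², leaving −16*r⁴+25.
Recognize a difference of squares with the parts 5 and 4*r².

−r²*(4*r²+5)*(4*r²−5)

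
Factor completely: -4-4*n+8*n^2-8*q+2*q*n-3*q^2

Group: -3*q*(q-2*n+2) + (-4*n-2)*(q-2*n+2); both groups contain (q-2*n+2).

-(q-2*n+2)*(3*q+4*n+2)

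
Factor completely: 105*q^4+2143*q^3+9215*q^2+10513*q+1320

(3*q+11)*(5*q+8)*(7*q+1)*(q+15)

Among the possible rational roots, q = −8/5 is a root, so (5*q+8) is a factor; dividing leaves 21*q^3+395*q^2+1211*q+165.
Next, q = −1/7 is a root, so (7*q+1) divides it; the quotient is 3*q^2+56*q+165.
The remaining quadratic factors as (3*q+11)(q+15).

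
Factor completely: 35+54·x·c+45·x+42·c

Group as (54·x·c+45·x) + (42·c+35) = 9·x·(6·c+5) + 7·(6·c+5).
Both groups share the factor (6·c+5).

(6·c+5)·(9·x+7)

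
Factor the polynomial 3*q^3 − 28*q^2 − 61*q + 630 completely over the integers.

(3*q + 14)*(q − 5)*(q − 9)

By the rational root theorem, q = −14/3 is a root, so (3*q + 14) divides it; the quotient is q^2 − 14*q + 45.
The remaining quadratic factors as (q − 9)(q − 5).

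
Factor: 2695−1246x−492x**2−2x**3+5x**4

(5x−7)(x+5)(x+7)(x−11)

Trying the rational-root candidates, x = −5 is a root, so (x+5) divides it; the quotient is 5x**3−27x**2−357x+539.
Continuing, x = 11 is a root, so (x−11) divides it; the quotient is 5x**2+28x−49.
The remaining quadratic factors as (x+7)(5x−7).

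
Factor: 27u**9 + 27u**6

27u**6(u + 1)(u**2 - u + 1)

Every term has a factor of 27u**6; factoring it out leaves u**3 + 1.
Recognize a sum of cubes with the parts 1 and u.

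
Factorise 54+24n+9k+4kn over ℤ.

Group as (4kn+9k) + (24n+54) = k(4n+9) + 6(4n+9).
Both groups share the factor (4n+9).

(4n+9)(k+6)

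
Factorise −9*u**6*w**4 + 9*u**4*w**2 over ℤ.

−9*u**4*w**2*(u*w + 1)*(u*w − 1)

Factor out 9*u**4*w**2 first: what remains is −u**2*w**2 + 1.
Recognize a difference of squares with the parts 1 and u*w.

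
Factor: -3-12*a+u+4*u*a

(4*a+1)*(u-3)

Group as (4*u*a+u) + (-12*a-3) = u*(4*a+1) - 3*(4*a+1).
Both groups share the factor (4*a+1).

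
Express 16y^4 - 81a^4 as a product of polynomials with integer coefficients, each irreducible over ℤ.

(2y)⁴ − (3a)⁴ = ((2y)² − (3a)²)((2y)² + (3a)²); the first factor splits again, the second (4y^2 + 9a^2) is irreducible.

(2y - 3a)(2y + 3a)(4y^2 + 9a^2)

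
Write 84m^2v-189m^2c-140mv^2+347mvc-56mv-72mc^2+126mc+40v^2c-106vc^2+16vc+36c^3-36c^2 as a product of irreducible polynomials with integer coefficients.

(7m-2c)(4v-9c)(3m-5v+2c-2)

Group: 7m(12mv-27mc-20v^2+53vc-8v-18c^2+18c) - 2c(12mv-27mc-20v^2+53vc-8v-18c^2+18c); both groups contain (12mv-27mc-20v^2+53vc-8v-18c^2+18c), so (7m-2c) is a factor with cofactor 12mv-27mc-20v^2+53vc-8v-18c^2+18c.
The cofactor groups again: 12mv-27mc-20v^2+53vc-8v-18c^2+18c = 4v(3m-5v+2c-2) - 9c(3m-5v+2c-2); both groups contain (3m-5v+2c-2), giving (4v-9c)(3m-5v+2c-2).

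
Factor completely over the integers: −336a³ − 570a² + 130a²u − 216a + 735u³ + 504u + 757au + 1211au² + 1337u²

Group: 8a(−42a² + 53au − 24a + 105u² + 56u) + (7u + 9)(−42a² + 53au − 24a + 105u² + 56u); both groups contain (−42a² + 53au − 24a + 105u² + 56u), so (8a + 7u + 9) is a factor with cofactor −42a² + 53au − 24a + 105u² + 56u.
The cofactor groups again: −42a² + 53au − 24a + 105u² + 56u = −14a(3a − 7u) + (−15u − 8)(3a − 7u); both groups contain (3a − 7u), giving −(14a + 15u + 8)(3a − 7u).

−(14a + 15u + 8)(3a − 7u)(8a + 7u + 9)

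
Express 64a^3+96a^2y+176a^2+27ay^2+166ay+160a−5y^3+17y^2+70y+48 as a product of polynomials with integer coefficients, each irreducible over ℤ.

(8a+5y+8)(8a−y+6)(a+y+1)

Group: a(64a^2+32ay+112a−5y^2+22y+48) + (y+1)(64a^2+32ay+112a−5y^2+22y+48); both groups contain (64a^2+32ay+112a−5y^2+22y+48), so (a+y+1) is a factor with cofactor 64a^2+32ay+112a−5y^2+22y+48.
The cofactor groups again: 64a^2+32ay+112a−5y^2+22y+48 = 8a(8a−y+6) + (5y+8)(8a−y+6); both groups contain (8a−y+6), giving (8a+5y+8)(8a−y+6).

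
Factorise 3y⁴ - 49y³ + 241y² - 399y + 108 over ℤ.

By the rational root theorem, y = 1/3 is a root, so (3y - 1) divides it; the quotient is y³ - 16y² + 75y - 108.
Then y = 9 is a root, so (y - 9) is a factor; dividing leaves y² - 7y + 12.
The remaining quadratic factors as (y - 4)(y - 3).

(3y - 1)(y - 3)(y - 4)(y - 9)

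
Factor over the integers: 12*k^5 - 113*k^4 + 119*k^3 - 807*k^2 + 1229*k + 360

By the rational root theorem, k = -1/4 is a root, giving the factor (4*k + 1) and quotient 3*k^4 - 29*k^3 + 37*k^2 - 211*k + 360.
Then k = 9 is a root, giving the factor (k - 9) and quotient 3*k^3 - 2*k^2 + 19*k - 40.
Then k = 5/3 is a root, so (3*k - 5) is a factor; dividing leaves k^2 + k + 8.
The quadratic k^2 + k + 8 has discriminant -31 < 0 and is irreducible over ℤ.

(3*k - 5)*(4*k + 1)*(k - 9)*(k^2 + k + 8)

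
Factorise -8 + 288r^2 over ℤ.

8(6r + 1)(6r - 1)

Factor out 8, leaving 36r^2 - 1, which is a difference of two squares.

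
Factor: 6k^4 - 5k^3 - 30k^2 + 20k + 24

(2k - 3)(3k + 2)(k + 2)(k - 2)

Among the possible rational roots, k = -2 is a root, giving the factor (k + 2) and quotient 6k^3 - 17k^2 + 4k + 12.
Continuing, k = 3/2 is a root, giving the factor (2k - 3) and quotient 3k^2 - 4k - 4.
The remaining quadratic factors as (k - 2)(3k + 2).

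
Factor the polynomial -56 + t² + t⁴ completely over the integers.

(t² + 8)(t² - 7)

Substitute u = t² to get a quadratic in u, then factor.
t² - 7 is irreducible over ℤ (7 is not a perfect square).
t² + 8 is irreducible over ℤ (always positive, so no real roots).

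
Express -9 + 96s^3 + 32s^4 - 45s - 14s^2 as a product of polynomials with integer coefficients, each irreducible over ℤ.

By the rational root theorem, s = -1/2 is a root, giving the factor (2s + 1) and quotient 16s^3 + 40s^2 - 27s - 9.
Continuing, s = -3 is a root, so (s + 3) is a factor; dividing leaves 16s^2 - 8s - 3.
The remaining quadratic factors as (4s - 3)(4s + 1).

(2s + 1)(4s + 1)(4s - 3)(s + 3)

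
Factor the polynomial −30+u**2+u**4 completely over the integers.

Substitute w = u**2 to get a quadratic in w, then factor.
u**2−5 is irreducible over ℤ (5 is not a perfect square).
u**2+6 is irreducible over ℤ (always positive, so no real roots).

(u**2+6)(u**2−5)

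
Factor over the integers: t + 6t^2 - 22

Need a pair with product 6·(-22) = -132 and sum 1: that's -11 and 12.
Split the middle term: 6t^2 - 11t + 12t - 22 = t(6t - 11) + 2(6t - 11).

(6t - 11)(t + 2)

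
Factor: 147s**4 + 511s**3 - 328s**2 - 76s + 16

Trying the rational-root candidates, s = 1/7 is a root, giving the factor (7s - 1) and quotient 21s**3 + 76s**2 - 36s - 16.
Continuing, s = -2/7 is a root, giving the factor (7s + 2) and quotient 3s**2 + 10s - 8.
The remaining quadratic factors as (s + 4)(3s - 2).

(3s - 2)(7s + 2)(7s - 1)(s + 4)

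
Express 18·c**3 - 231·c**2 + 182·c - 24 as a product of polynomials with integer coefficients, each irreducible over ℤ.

(3·c - 2)·(6·c - 1)·(c - 12)

Testing divisors of the constant over divisors of the leading coefficient, c = 2/3 is a root, so (3·c - 2) divides it; the quotient is 6·c**2 - 73·c + 12.
The remaining quadratic factors as (c - 12)(6·c - 1).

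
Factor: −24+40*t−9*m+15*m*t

(3*m+8)*(5*t−3)

Group as (15*m*t−9*m) + (40*t−24) = 3*m*(5*t−3) + 8*(5*t−3).
Both groups share the factor (5*t−3).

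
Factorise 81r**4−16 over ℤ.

(3r+2)(3r−2)(9r**2+4)

(3r)⁴ − (2)⁴ = ((3r)² − (2)²)((3r)² + (2)²); the first factor splits again, the second (9r**2+4) is irreducible.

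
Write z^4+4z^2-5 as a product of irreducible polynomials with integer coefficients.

Substitute u = z^2 to get a quadratic in u, then factor.
z^2-1 is a difference of squares.
z^2+5 is irreducible over ℤ (always positive, so no real roots).

(z+1)(z-1)(z^2+5)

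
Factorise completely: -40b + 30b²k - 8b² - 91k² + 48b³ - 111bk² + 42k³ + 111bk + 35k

Group: 8b(6b² + 9bk - b - 6k² + 13k - 5) - 7k(6b² + 9bk - b - 6k² + 13k - 5); both groups contain (6b² + 9bk - b - 6k² + 13k - 5), so (8b - 7k) is a factor with cofactor 6b² + 9bk - b - 6k² + 13k - 5.
The cofactor groups again: 6b² + 9bk - b - 6k² + 13k - 5 = 6b(b + 2k - 1) + (-3k + 5)(b + 2k - 1); both groups contain (b + 2k - 1), giving (6b - 3k + 5)(b + 2k - 1).

(6b - 3k + 5)(8b - 7k)(b + 2k - 1)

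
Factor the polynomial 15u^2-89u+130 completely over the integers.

Need a pair with product 15·130 = 1950 and sum -89: that's -50 and -39.
Split the middle term: 15u^2-50u - 39u+130 = 5u(3u-10) - 13(3u-10).

(3u-10)(5u-13)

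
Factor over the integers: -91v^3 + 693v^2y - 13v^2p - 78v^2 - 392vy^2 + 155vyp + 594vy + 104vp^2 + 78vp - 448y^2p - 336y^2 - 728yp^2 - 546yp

Group: 7v(-13v^2 + 99vy + 13vp - 56y^2 - 91yp) + (8p + 6)(-13v^2 + 99vy + 13vp - 56y^2 - 91yp); both groups contain (-13v^2 + 99vy + 13vp - 56y^2 - 91yp), so (7v + 8p + 6) is a factor with cofactor -13v^2 + 99vy + 13vp - 56y^2 - 91yp.
The cofactor groups again: -13v^2 + 99vy + 13vp - 56y^2 - 91yp = -13v(v - 7y) + (8y + 13p)(v - 7y); both groups contain (v - 7y), giving -(13v - 8y - 13p)(v - 7y).

-(13v - 8y - 13p)(7v + 8p + 6)(v - 7y)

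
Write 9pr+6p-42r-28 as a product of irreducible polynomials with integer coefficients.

Group as (9pr+6p) + (-42r-28) = 3p(3r+2) - 14(3r+2).
Both groups share the factor (3r+2).

(3p-14)(3r+2)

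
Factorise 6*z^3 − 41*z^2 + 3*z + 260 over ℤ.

(6*z + 13)*(z − 4)*(z − 5)

By the rational root theorem, z = 5 is a root, giving the factor (z − 5) and quotient 6*z^2 − 11*z − 52.
The remaining quadratic factors as (6*z + 13)(z − 4).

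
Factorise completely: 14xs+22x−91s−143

Group as (14xs+22x) + (−91s−143) = 2x(7s+11) − 13(7s+11).
Both groups share the factor (7s+11).

(2x−13)(7s+11)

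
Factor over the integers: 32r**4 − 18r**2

Pull out the common factor 2r**2; 16r**2 − 9 is a difference of squares.

2r**2(4r + 3)(4r − 3)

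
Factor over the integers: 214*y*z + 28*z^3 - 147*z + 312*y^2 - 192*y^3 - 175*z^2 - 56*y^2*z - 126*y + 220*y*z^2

-(4*y - 4*z - 3)*(6*y + 7*z)*(8*y + z - 7)

Group: 4*y*(-48*y^2 - 62*y*z + 42*y - 7*z^2 + 49*z) + (-4*z - 3)*(-48*y^2 - 62*y*z + 42*y - 7*z^2 + 49*z); both groups contain (-48*y^2 - 62*y*z + 42*y - 7*z^2 + 49*z), so (4*y - 4*z - 3) is a factor with cofactor -48*y^2 - 62*y*z + 42*y - 7*z^2 + 49*z.
The cofactor groups again: -48*y^2 - 62*y*z + 42*y - 7*z^2 + 49*z = -8*y*(6*y + 7*z) + (-z + 7)*(6*y + 7*z); both groups contain (6*y + 7*z), giving -(8*y + z - 7)*(6*y + 7*z).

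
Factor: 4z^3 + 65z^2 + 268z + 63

(4z + 1)(z + 7)(z + 9)

Among the possible rational roots, z = -9 is a root, giving the factor (z + 9) and quotient 4z^2 + 29z + 7.
The remaining quadratic factors as (4z + 1)(z + 7).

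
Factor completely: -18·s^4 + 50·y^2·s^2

Pull out the common factor 2·s^2; 25·y^2 - 9·s^2 is a difference of squares.

2·s^2·(5·y - 3·s)·(5·y + 3·s)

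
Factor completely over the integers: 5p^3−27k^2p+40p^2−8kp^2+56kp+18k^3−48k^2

(2k+p)(3k−5p)(3k−p−8)

Group: 2k(9k^2−18kp−24k+5p^2+40p) + p(9k^2−18kp−24k+5p^2+40p); both groups contain (9k^2−18kp−24k+5p^2+40p), so (2k+p) is a factor with cofactor 9k^2−18kp−24k+5p^2+40p.
The cofactor groups again: 9k^2−18kp−24k+5p^2+40p = 3k(3k−p−8) − 5p(3k−p−8); both groups contain (3k−p−8), giving (3k−5p)(3k−p−8).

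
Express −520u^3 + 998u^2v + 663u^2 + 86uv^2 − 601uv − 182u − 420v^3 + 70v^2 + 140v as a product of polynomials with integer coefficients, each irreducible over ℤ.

Group: 5u(−104u^2 + 262uv + 91u − 140v^2 − 70v) + (3v − 2)(−104u^2 + 262uv + 91u − 140v^2 − 70v); both groups contain (−104u^2 + 262uv + 91u − 140v^2 − 70v), so (5u + 3v − 2) is a factor with cofactor −104u^2 + 262uv + 91u − 140v^2 − 70v.
The cofactor groups again: −104u^2 + 262uv + 91u − 140v^2 − 70v = −13u(8u − 14v − 7) + 10v(8u − 14v − 7); both groups contain (8u − 14v − 7), giving −(13u − 10v)(8u − 14v − 7).

−(13u − 10v)(5u + 3v − 2)(8u − 14v − 7)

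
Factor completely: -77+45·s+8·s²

(8·s-11)·(s+7)

Need a pair with product 8·(-77) = -616 and sum 45: that's 56 and -11.
Split the middle term: 8·s²+56·s - 11·s-77 = 8·s·(s+7) - 11·(s+7).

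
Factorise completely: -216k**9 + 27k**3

Every term has a factor of 27k**3; factoring it out leaves -8k**6 + 1.
Recognize a difference of cubes with the parts 1 and 2k**2.

-27k**3(2k**2 - 1)(4k**4 + 2k**2 + 1)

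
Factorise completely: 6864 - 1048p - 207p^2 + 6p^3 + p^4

(p + 11)(p + 12)(p - 13)(p - 4)

Among the possible rational roots, p = -12 is a root, so (p + 12) divides it; the quotient is p^3 - 6p^2 - 135p + 572.
Then p = -11 is a root, so (p + 11) divides it; the quotient is p^2 - 17p + 52.
The remaining quadratic factors as (p - 13)(p - 4).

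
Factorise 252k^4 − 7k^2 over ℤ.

7k^2(6k + 1)(6k − 1)

Every term has a factor of 7k^2. Then 36k^2 − 1 = (6k)² − (1)².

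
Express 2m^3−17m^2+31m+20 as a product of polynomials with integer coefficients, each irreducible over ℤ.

(2m+1)(m−4)(m−5)

Testing divisors of the constant over divisors of the leading coefficient, m = 4 is a root, giving the factor (m−4) and quotient 2m^2−9m−5.
The remaining quadratic factors as (2m+1)(m−5).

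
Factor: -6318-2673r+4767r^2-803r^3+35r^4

(5r-9)(7r+6)(r-13)(r-9)

By the rational root theorem, r = 9 is a root, giving the factor (r-9) and quotient 35r^3-488r^2+375r+702.
Next, r = 9/5 is a root, giving the factor (5r-9) and quotient 7r^2-85r-78.
The remaining quadratic factors as (r-13)(7r+6).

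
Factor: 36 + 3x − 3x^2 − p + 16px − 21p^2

Group: −3p(7p − 3x − 9) + (x − 4)(7p − 3x − 9); both groups contain (7p − 3x − 9).

−(3p − x + 4)(7p − 3x − 9)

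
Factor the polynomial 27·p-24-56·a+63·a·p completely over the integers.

Group as (63·a·p-56·a) + (27·p-24) = 7·a·(9·p-8) + 3·(9·p-8).
Both groups share the factor (9·p-8).

(7·a+3)·(9·p-8)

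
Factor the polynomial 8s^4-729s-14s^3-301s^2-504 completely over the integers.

Among the possible rational roots, s = 8 is a root, giving the factor (s-8) and quotient 8s^3+50s^2+99s+63.
Next, s = -7/4 is a root, giving the factor (4s+7) and quotient 2s^2+9s+9.
The remaining quadratic factors as (2s+3)(s+3).

(2s+3)(4s+7)(s+3)(s-8)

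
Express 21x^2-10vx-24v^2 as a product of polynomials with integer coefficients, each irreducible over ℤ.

Group: -4v(6v+7x) + 3x(6v+7x); both groups contain (6v+7x).

-(4v-3x)(6v+7x)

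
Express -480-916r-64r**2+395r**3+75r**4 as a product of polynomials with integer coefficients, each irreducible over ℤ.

Trying the rational-root candidates, r = -2/3 is a root, so (3r+2) is a factor; dividing leaves 25r**3+115r**2-98r-240.
Next, r = -5 is a root, so (r+5) is a factor; dividing leaves 25r**2-10r-48.
The remaining quadratic factors as (5r-8)(5r+6).

(3r+2)(5r+6)(5r-8)(r+5)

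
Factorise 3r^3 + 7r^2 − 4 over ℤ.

Testing divisors of the constant over divisors of the leading coefficient, r = −1 is a root, so (r + 1) divides it; the quotient is 3r^2 + 4r − 4.
The remaining quadratic factors as (3r − 2)(r + 2).

(3r − 2)(r + 1)(r + 2)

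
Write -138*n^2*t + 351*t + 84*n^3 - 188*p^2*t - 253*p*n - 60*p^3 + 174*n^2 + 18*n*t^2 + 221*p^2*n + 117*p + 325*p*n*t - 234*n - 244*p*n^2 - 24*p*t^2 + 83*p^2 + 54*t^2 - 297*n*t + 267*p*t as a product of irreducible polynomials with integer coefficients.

Group: p*(-60*p^2 + 101*p*n - 8*p*t + 83*p - 42*n^2 + 6*n*t - 87*n + 18*t + 117) + (-2*n + 3*t)*(-60*p^2 + 101*p*n - 8*p*t + 83*p - 42*n^2 + 6*n*t - 87*n + 18*t + 117); both groups contain (-60*p^2 + 101*p*n - 8*p*t + 83*p - 42*n^2 + 6*n*t - 87*n + 18*t + 117), so (p - 2*n + 3*t) is a factor with cofactor -60*p^2 + 101*p*n - 8*p*t + 83*p - 42*n^2 + 6*n*t - 87*n + 18*t + 117.
The cofactor groups again: -60*p^2 + 101*p*n - 8*p*t + 83*p - 42*n^2 + 6*n*t - 87*n + 18*t + 117 = -4*p*(15*p - 14*n + 2*t + 13) + (3*n + 9)*(15*p - 14*n + 2*t + 13); both groups contain (15*p - 14*n + 2*t + 13), giving -(4*p - 3*n - 9)*(15*p - 14*n + 2*t + 13).

-(15*p - 14*n + 2*t + 13)*(p - 2*n + 3*t)*(4*p - 3*n - 9)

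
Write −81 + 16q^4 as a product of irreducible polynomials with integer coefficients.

(2q + 3)(2q − 3)(4q^2 + 9)

Write as (4q^2)² − (9)², then factor 4q^2 − 9 once more.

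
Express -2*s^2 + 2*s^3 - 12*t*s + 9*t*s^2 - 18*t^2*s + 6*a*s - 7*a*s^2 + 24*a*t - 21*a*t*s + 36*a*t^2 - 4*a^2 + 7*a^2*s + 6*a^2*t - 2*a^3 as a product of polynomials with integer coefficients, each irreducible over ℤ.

Group: a*(-2*a^2 - 6*a*t + 5*a*s - 4*a + 3*t*s - 2*s^2 + 2*s) + (-6*t - s)*(-2*a^2 - 6*a*t + 5*a*s - 4*a + 3*t*s - 2*s^2 + 2*s); both groups contain (-2*a^2 - 6*a*t + 5*a*s - 4*a + 3*t*s - 2*s^2 + 2*s), so (a - 6*t - s) is a factor with cofactor -2*a^2 - 6*a*t + 5*a*s - 4*a + 3*t*s - 2*s^2 + 2*s.
The cofactor groups again: -2*a^2 - 6*a*t + 5*a*s - 4*a + 3*t*s - 2*s^2 + 2*s = -a*(2*a - s) + (-3*t + 2*s - 2)*(2*a - s); both groups contain (2*a - s), giving -(a + 3*t - 2*s + 2)*(2*a - s).

-(2*a - s)*(a + 3*t - 2*s + 2)*(a - 6*t - s)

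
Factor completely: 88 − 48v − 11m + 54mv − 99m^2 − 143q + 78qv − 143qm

−(11m − 6v + 11)(13q + 9m − 8)

Group: −13q(11m − 6v + 11) + (−9m + 8)(11m − 6v + 11); both groups contain (11m − 6v + 11).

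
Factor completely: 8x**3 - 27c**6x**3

Pull out the common factor x**3, leaving -27c**6 + 8.
Recognize a difference of cubes with the parts 2 and 3c**2.

-x**3(3c**2 - 2)(9c**4 + 6c**2 + 4)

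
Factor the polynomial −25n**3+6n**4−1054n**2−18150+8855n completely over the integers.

(2n−11)(3n−11)(n+15)(n−10)

By the rational root theorem, n = −15 is a root, so (n+15) is a factor; dividing leaves 6n**3−115n**2+671n−1210.
Then n = 11/3 is a root, so (3n−11) is a factor; dividing leaves 2n**2−31n+110.
The remaining quadratic factors as (n−10)(2n−11).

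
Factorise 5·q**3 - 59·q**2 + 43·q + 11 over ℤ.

By the rational root theorem, q = 11 is a root, giving the factor (q - 11) and quotient 5·q**2 - 4·q - 1.
The remaining quadratic factors as (q - 1)(5·q + 1).

(5·q + 1)·(q - 1)·(q - 11)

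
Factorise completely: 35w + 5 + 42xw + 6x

(6x + 5)(7w + 1)

Group as (42xw + 6x) + (35w + 5) = 6x(7w + 1) + 5(7w + 1).
Both groups share the factor (7w + 1).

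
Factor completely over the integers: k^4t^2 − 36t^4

Pull out the common factor t^2, leaving k^4 − 36t^2.
Recognize a difference of squares with the parts k^2 and 6t.

t^2(k^2 + 6t)(k^2 − 6t)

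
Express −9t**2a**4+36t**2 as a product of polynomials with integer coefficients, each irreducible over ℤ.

−9t**2(a**2+2)(a**2−2)

Pull out the common factor 9t**2, leaving −a**4+4.
Recognize a difference of squares with the parts 2 and a**2.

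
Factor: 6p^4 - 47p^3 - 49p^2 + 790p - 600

(6p - 5)(p + 4)(p - 5)(p - 6)

Trying the rational-root candidates, p = -4 is a root, so (p + 4) divides it; the quotient is 6p^3 - 71p^2 + 235p - 150.
Next, p = 6 is a root, giving the factor (p - 6) and quotient 6p^2 - 35p + 25.
The remaining quadratic factors as (p - 5)(6p - 5).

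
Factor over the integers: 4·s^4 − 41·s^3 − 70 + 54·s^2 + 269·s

(4·s − 1)·(s + 2)·(s − 5)·(s − 7)

Among the possible rational roots, s = 7 is a root, giving the factor (s − 7) and quotient 4·s^3 − 13·s^2 − 37·s + 10.
Then s = 1/4 is a root, so (4·s − 1) is a factor; dividing leaves s^2 − 3·s − 10.
The remaining quadratic factors as (s − 5)(s + 2).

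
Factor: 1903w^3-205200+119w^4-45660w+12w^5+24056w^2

Among the possible rational roots, w = 10/3 is a root, so (3w-10) is a factor; dividing leaves 4w^4+53w^3+811w^2+10722w+20520.
Continuing, w = -12 is a root, giving the factor (w+12) and quotient 4w^3+5w^2+751w+1710.
Continuing, w = -9/4 is a root, so (4w+9) divides it; the quotient is w^2-w+190.
The quadratic w^2-w+190 has discriminant -759 < 0 and is irreducible over ℤ.

(3w-10)(4w+9)(w+12)(w^2-w+190)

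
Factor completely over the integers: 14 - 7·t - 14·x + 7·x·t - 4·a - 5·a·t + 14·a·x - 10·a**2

-(2·a + t - 2)·(5·a - 7·x + 7)

Group: -5·a·(2·a + t - 2) + (7·x - 7)·(2·a + t - 2); both groups contain (2·a + t - 2).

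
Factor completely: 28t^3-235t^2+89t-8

Testing divisors of the constant over divisors of the leading coefficient, t = 8 is a root, so (t-8) divides it; the quotient is 28t^2-11t+1.
The remaining quadratic factors as (4t-1)(7t-1).

(4t-1)(7t-1)(t-8)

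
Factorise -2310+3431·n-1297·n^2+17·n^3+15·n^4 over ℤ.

Trying the rational-root candidates, n = 7 is a root, so (n-7) is a factor; dividing leaves 15·n^3+122·n^2-443·n+330.
Next, n = 6/5 is a root, so (5·n-6) is a factor; dividing leaves 3·n^2+28·n-55.
The remaining quadratic factors as (n+11)(3·n-5).

(3·n-5)·(5·n-6)·(n+11)·(n-7)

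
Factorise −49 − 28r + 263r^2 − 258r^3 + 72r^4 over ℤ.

(3r + 1)(4r − 7)(6r − 7)(r − 1)

Trying the rational-root candidates, r = 7/4 is a root, so (4r − 7) is a factor; dividing leaves 18r^3 − 33r^2 + 8r + 7.
Next, r = 1 is a root, giving the factor (r − 1) and quotient 18r^2 − 15r − 7.
The remaining quadratic factors as (6r − 7)(3r + 1).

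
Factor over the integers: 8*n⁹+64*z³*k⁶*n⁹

8*n⁹*(2*z*k²+1)*(4*z²*k⁴-2*z*k²+1)

Every term has a factor of 8*n⁹; factoring it out leaves 8*z³*k⁶+1.
Recognize a sum of cubes with the parts 2*z*k² and 1.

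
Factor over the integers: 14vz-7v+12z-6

Group as (14vz-7v) + (12z-6) = 7v(2z-1) + 6(2z-1).
Both groups share the factor (2z-1).

(2z-1)(7v+6)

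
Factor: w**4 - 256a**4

Difference of squares twice: with A = w and B = 4a, A⁴ − B⁴ = (A² − B²)(A² + B²), and A² − B² factors again.

(w - 4a)(w + 4a)(w**2 + 16a**2)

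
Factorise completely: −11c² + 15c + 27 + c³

By the rational root theorem, c = −1 is a root, so (c + 1) is a factor; dividing leaves c² − 12c + 27.
The remaining quadratic factors as (c − 9)(c − 3).

(c + 1)(c − 3)(c − 9)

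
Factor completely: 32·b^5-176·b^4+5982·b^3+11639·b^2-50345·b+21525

(2·b-1)·(4·b+15)·(4·b-7)·(b^2-7·b+205)

Trying the rational-root candidates, b = 7/4 is a root, giving the factor (4·b-7) and quotient 8·b^4-30·b^3+1443·b^2+5435·b-3075.
Then b = 1/2 is a root, so (2·b-1) divides it; the quotient is 4·b^3-13·b^2+715·b+3075.
Continuing, b = -15/4 is a root, giving the factor (4·b+15) and quotient b^2-7·b+205.
The quadratic b^2-7·b+205 has discriminant -771 < 0 and is irreducible over ℤ.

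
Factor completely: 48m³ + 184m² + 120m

Pull out the common factor 8m, then factor the remaining trinomial.

8m(6m + 5)(m + 3)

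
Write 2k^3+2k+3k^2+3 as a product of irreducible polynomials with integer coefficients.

Group as (2k^3+2k) + (3k^2+3) = 2k(k^2+1) + 3(k^2+1).
Both groups share the factor (k^2+1).

(2k+3)(k^2+1)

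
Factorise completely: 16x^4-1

(2x)⁴ − (1)⁴ = ((2x)² − (1)²)((2x)² + (1)²); the first factor splits again, the second (4x^2+1) is irreducible.

(2x+1)(2x-1)(4x^2+1)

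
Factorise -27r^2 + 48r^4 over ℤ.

Every term has a factor of 3r^2. Then 16r^2 - 9 = (4r)² − (3)².

3r^2(4r + 3)(4r - 3)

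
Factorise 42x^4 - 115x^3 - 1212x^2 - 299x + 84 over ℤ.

Trying the rational-root candidates, x = -4 is a root, so (x + 4) is a factor; dividing leaves 42x^3 - 283x^2 - 80x + 21.
Continuing, x = 1/6 is a root, so (6x - 1) divides it; the quotient is 7x^2 - 46x - 21.
The remaining quadratic factors as (x - 7)(7x + 3).

(6x - 1)(7x + 3)(x + 4)(x - 7)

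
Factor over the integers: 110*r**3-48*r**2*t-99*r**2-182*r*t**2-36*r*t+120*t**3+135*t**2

Group: r*(110*r**2+62*r*t-99*r-120*t**2-135*t) - t*(110*r**2+62*r*t-99*r-120*t**2-135*t); both groups contain (110*r**2+62*r*t-99*r-120*t**2-135*t), so (r-t) is a factor with cofactor 110*r**2+62*r*t-99*r-120*t**2-135*t.
The cofactor groups again: 110*r**2+62*r*t-99*r-120*t**2-135*t = 10*r*(11*r+15*t) + (-8*t-9)*(11*r+15*t); both groups contain (11*r+15*t), giving (10*r-8*t-9)*(11*r+15*t).

(10*r-8*t-9)*(11*r+15*t)*(r-t)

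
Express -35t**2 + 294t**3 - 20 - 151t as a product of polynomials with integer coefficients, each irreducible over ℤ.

(6t - 5)(7t + 1)(7t + 4)

By the rational root theorem, t = -1/7 is a root, so (7t + 1) is a factor; dividing leaves 42t**2 - 11t - 20.
The remaining quadratic factors as (7t + 4)(6t - 5).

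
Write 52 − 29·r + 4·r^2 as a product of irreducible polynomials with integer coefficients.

Need a pair with product 4·52 = 208 and sum −29: that's −16 and −13.
Split the middle term: 4·r^2 − 16·r − 13·r + 52 = 4·r·(r − 4) − 13·(r − 4).

(4·r − 13)·(r − 4)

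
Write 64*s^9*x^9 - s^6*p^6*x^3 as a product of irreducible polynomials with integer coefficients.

Factor out s^6*x^3 first: what remains is 64*s^3*x^6 - p^6.
Recognize a difference of cubes with the parts 4*s*x^2 and p^2.

s^6*x^3*(4*s*x^2 - p^2)*(16*s^2*x^4 + 4*s*p^2*x^2 + p^4)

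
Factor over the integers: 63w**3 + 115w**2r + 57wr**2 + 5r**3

Group: 9w(7w**2 + 12wr + 5r**2) + r(7w**2 + 12wr + 5r**2); both groups contain (7w**2 + 12wr + 5r**2), so (9w + r) is a factor with cofactor 7w**2 + 12wr + 5r**2.
The cofactor groups again: 7w**2 + 12wr + 5r**2 = w(7w + 5r) + r(7w + 5r); both groups contain (7w + 5r), giving (w + r)(7w + 5r).

(7w + 5r)(9w + r)(w + r)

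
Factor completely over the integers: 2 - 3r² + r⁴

(r + 1)(r - 1)(r² - 2)

Substitute u = r² to get a quadratic in u, then factor.
r² - 1 is a difference of squares.
r² - 2 is irreducible over ℤ (2 is not a perfect square).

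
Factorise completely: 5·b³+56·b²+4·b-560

By the rational root theorem, b = -10 is a root, so (b+10) divides it; the quotient is 5·b²+6·b-56.
The remaining quadratic factors as (b+4)(5·b-14).

(5·b-14)·(b+10)·(b+4)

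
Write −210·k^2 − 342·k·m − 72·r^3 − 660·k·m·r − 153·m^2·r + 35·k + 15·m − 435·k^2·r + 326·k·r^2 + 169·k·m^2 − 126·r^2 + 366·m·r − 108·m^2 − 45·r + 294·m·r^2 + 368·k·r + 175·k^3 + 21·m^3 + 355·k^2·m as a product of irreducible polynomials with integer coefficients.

(5·k + 7·m − 2·r − 1)·(5·k + m − 4·r − 5)·(7·k + 3·m − 9·r)

Group: 7·k·(25·k^2 + 40·k·m − 30·k·r − 30·k + 7·m^2 − 30·m·r − 36·m + 8·r^2 + 14·r + 5) + (3·m − 9·r)·(25·k^2 + 40·k·m − 30·k·r − 30·k + 7·m^2 − 30·m·r − 36·m + 8·r^2 + 14·r + 5); both groups contain (25·k^2 + 40·k·m − 30·k·r − 30·k + 7·m^2 − 30·m·r − 36·m + 8·r^2 + 14·r + 5), so (7·k + 3·m − 9·r) is a factor with cofactor 25·k^2 + 40·k·m − 30·k·r − 30·k + 7·m^2 − 30·m·r − 36·m + 8·r^2 + 14·r + 5.
The cofactor groups again: 25·k^2 + 40·k·m − 30·k·r − 30·k + 7·m^2 − 30·m·r − 36·m + 8·r^2 + 14·r + 5 = 5·k·(5·k + m − 4·r − 5) + (7·m − 2·r − 1)·(5·k + m − 4·r − 5); both groups contain (5·k + m − 4·r − 5), giving (5·k + 7·m − 2·r − 1)·(5·k + m − 4·r − 5).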